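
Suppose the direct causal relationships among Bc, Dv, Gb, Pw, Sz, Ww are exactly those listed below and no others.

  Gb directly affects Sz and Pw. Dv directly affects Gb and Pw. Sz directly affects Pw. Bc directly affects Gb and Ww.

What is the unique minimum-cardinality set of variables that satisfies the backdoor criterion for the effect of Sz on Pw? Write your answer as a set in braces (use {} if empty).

{Gb}

Variables eligible for adjustment (non-descendants of Sz, excluding Sz and Pw): {Bc, Dv, Gb, Ww}.
Backdoor paths from Sz to Pw:
  P1: Sz <- Gb <- Dv -> Pw
  P2: Sz <- Gb -> Pw
The empty set is not sufficient: P1 (Sz <- Gb <- Dv -> Pw) has no collider blocking it and no conditioned non-collider, so it is open.
Try {Gb}:
  P1: blocked at chain node Gb ∈ conditioning set.
  P2: blocked at fork node Gb ∈ conditioning set.
{Gb} contains no descendant of Sz and blocks every backdoor path.
No other singleton works — e.g. {Bc} leaves P1 open — so {Gb} is the unique smallest valid adjustment set.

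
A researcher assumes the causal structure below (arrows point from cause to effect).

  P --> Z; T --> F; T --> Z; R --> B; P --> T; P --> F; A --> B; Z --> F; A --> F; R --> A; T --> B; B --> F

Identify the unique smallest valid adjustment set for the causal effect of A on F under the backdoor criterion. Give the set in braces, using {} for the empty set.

{R}

Variables eligible for adjustment (non-descendants of A, excluding A and F): {P, R, T, Z}.
Backdoor paths from A to F:
  P1: A <- R -> B <- T <- P -> Z -> F
  P2: A <- R -> B <- T <- P -> F
  P3: A <- R -> B <- T -> Z <- P -> F
  P4: A <- R -> B <- T -> Z -> F
  P5: A <- R -> B <- T -> F
  P6: A <- R -> B -> F
The empty set is not sufficient: P6 (A <- R -> B -> F) has no collider blocking it and no conditioned non-collider, so it is open.
Try {R}:
  P1: blocked at fork node R ∈ conditioning set.
  P2: blocked at fork node R ∈ conditioning set.
  P3: blocked at fork node R ∈ conditioning set.
  P4: blocked at fork node R ∈ conditioning set.
  P5: blocked at fork node R ∈ conditioning set.
  P6: blocked at fork node R ∈ conditioning set.
{R} contains no descendant of A and blocks every backdoor path.
No other singleton works — e.g. {P} leaves P6 open — so {R} is the unique smallest valid adjustment set.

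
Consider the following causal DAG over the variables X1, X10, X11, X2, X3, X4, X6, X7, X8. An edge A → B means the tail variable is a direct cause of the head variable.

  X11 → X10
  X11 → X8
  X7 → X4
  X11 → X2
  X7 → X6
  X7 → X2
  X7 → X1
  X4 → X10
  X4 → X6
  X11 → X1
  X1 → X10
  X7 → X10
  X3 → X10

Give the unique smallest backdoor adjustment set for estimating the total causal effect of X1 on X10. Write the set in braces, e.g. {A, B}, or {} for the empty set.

Variables eligible for adjustment (non-descendants of X1, excluding X1 and X10): {X11, X2, X3, X4, X6, X7, X8}.
Backdoor paths from X1 to X10:
  P1: X1 <- X11 -> X2 <- X7 -> X4 -> X10
  P2: X1 <- X11 -> X2 <- X7 -> X10
  P3: X1 <- X11 -> X2 <- X7 -> X6 <- X4 -> X10
  P4: X1 <- X11 -> X10
  P5: X1 <- X7 -> X4 -> X10
  P6: X1 <- X7 -> X2 <- X11 -> X10
  P7: X1 <- X7 -> X10
  P8: X1 <- X7 -> X6 <- X4 -> X10
The empty set is not sufficient: P4 (X1 <- X11 -> X10) has no collider blocking it and no conditioned non-collider, so it is open.
Try {X11, X7}:
  P1: blocked at fork node X11 ∈ conditioning set.
  P2: blocked at fork node X11 ∈ conditioning set.
  P3: blocked at fork node X11 ∈ conditioning set.
  P4: blocked at fork node X11 ∈ conditioning set.
  P5: blocked at fork node X7 ∈ conditioning set.
  P6: blocked at fork node X7 ∈ conditioning set.
  P7: blocked at fork node X7 ∈ conditioning set.
  P8: blocked at fork node X7 ∈ conditioning set.
{X11, X7} contains no descendant of X1 and blocks every backdoor path.
Every element of {X11, X7} is needed (dropping X11 leaves P4 open; dropping X7 leaves P5 open), so no proper subset is valid.
Among all size-2 subsets of the eligible variables, only {X11, X7} blocks every backdoor path, so it is the unique smallest valid adjustment set.

{X11, X7}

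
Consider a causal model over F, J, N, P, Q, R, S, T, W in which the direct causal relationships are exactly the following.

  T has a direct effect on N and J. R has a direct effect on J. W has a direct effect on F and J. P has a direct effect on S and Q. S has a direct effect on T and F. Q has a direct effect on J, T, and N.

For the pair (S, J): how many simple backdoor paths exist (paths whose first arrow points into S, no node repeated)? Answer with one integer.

3

A backdoor path from S to J is any simple undirected path whose first edge points into S (i.e. leaves S via a parent).
Parents of S: {P}.
Enumerating:
  P1: S <- P -> Q -> T -> J
  P2: S <- P -> Q -> N <- T -> J
  P3: S <- P -> Q -> J
That exhausts the simple backdoor paths. Count: 3.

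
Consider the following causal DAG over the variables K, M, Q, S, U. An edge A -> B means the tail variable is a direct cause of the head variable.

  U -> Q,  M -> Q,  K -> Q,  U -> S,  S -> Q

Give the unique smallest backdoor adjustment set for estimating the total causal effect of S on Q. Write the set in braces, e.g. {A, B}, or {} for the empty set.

Variables eligible for adjustment (non-descendants of S, excluding S and Q): {K, M, U}.
Backdoor paths from S to Q:
  P1: S <- U -> Q
The empty set is not sufficient: P1 (S <- U -> Q) has no collider blocking it and no conditioned non-collider, so it is open.
Try {U}:
  P1: blocked at fork node U ∈ conditioning set.
{U} contains no descendant of S and blocks every backdoor path.
No other singleton works — e.g. {K} leaves P1 open — so {U} is the unique smallest valid adjustment set.

{U}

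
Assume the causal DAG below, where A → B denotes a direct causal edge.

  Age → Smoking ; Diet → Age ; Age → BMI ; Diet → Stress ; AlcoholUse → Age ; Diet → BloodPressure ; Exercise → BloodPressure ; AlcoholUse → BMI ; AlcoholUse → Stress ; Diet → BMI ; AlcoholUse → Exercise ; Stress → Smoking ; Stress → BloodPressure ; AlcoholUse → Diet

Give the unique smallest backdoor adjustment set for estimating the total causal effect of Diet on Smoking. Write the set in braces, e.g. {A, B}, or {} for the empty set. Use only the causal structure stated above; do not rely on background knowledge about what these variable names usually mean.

Variables eligible for adjustment (non-descendants of Diet, excluding Diet and Smoking): {AlcoholUse, Exercise}.
Backdoor paths from Diet to Smoking:
  P1: Diet <- AlcoholUse -> Exercise -> BloodPressure <- Stress -> Smoking
  P2: Diet <- AlcoholUse -> Stress -> Smoking
  P3: Diet <- AlcoholUse -> Age -> Smoking
  P4: Diet <- AlcoholUse -> BMI <- Age -> Smoking
The empty set is not sufficient: P2 (Diet <- AlcoholUse -> Stress -> Smoking) has no collider blocking it and no conditioned non-collider, so it is open.
Try {AlcoholUse}:
  P1: blocked at fork node AlcoholUse ∈ conditioning set.
  P2: blocked at fork node AlcoholUse ∈ conditioning set.
  P3: blocked at fork node AlcoholUse ∈ conditioning set.
  P4: blocked at fork node AlcoholUse ∈ conditioning set.
{AlcoholUse} contains no descendant of Diet and blocks every backdoor path.
No other singleton works — e.g. {Exercise} leaves P2 open — so {AlcoholUse} is the unique smallest valid adjustment set.

{AlcoholUse}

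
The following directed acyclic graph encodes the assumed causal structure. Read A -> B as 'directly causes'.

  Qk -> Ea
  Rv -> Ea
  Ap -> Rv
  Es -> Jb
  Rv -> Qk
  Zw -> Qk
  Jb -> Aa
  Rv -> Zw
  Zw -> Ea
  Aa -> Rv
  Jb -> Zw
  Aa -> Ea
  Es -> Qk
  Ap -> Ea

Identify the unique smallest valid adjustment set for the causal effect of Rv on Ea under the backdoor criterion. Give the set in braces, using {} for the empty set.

Variables eligible for adjustment (non-descendants of Rv, excluding Rv and Ea): {Aa, Ap, Es, Jb}.
Backdoor paths from Rv to Ea:
  P1: Rv <- Ap -> Ea
  P2: Rv <- Aa <- Jb <- Es -> Qk <- Zw -> Ea
  P3: Rv <- Aa <- Jb <- Es -> Qk -> Ea
  P4: Rv <- Aa <- Jb -> Zw -> Qk -> Ea
  P5: Rv <- Aa <- Jb -> Zw -> Ea
  P6: Rv <- Aa -> Ea
The empty set is not sufficient: P1 (Rv <- Ap -> Ea) has no collider blocking it and no conditioned non-collider, so it is open.
Try {Aa, Ap}:
  P1: blocked at fork node Ap ∈ conditioning set.
  P2: blocked at chain node Aa ∈ conditioning set.
  P3: blocked at chain node Aa ∈ conditioning set.
  P4: blocked at chain node Aa ∈ conditioning set.
  P5: blocked at chain node Aa ∈ conditioning set.
  P6: blocked at fork node Aa ∈ conditioning set.
{Aa, Ap} contains no descendant of Rv and blocks every backdoor path.
Every element of {Aa, Ap} is needed (dropping Aa leaves P3 open; dropping Ap leaves P1 open), so no proper subset is valid.
Among all size-2 subsets of the eligible variables, only {Aa, Ap} blocks every backdoor path, so it is the unique smallest valid adjustment set.

{Aa, Ap}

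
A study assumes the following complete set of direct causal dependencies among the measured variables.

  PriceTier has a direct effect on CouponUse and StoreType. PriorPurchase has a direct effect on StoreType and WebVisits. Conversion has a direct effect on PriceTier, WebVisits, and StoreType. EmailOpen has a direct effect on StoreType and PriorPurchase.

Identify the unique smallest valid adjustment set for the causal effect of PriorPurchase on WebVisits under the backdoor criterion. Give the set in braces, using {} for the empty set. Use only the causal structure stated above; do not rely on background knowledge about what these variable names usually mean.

{}

Variables eligible for adjustment (non-descendants of PriorPurchase, excluding PriorPurchase and WebVisits): {Conversion, CouponUse, EmailOpen, PriceTier}.
Backdoor paths from PriorPurchase to WebVisits:
  P1: PriorPurchase <- EmailOpen -> StoreType <- Conversion -> WebVisits
  P2: PriorPurchase <- EmailOpen -> StoreType <- PriceTier <- Conversion -> WebVisits
Each backdoor path contains an unconditioned collider, so every path is already blocked with the empty conditioning set:
  P1: blocked at collider StoreType (neither it nor any descendant is in the conditioning set).
  P2: blocked at collider StoreType (neither it nor any descendant is in the conditioning set).
The empty set is therefore the unique smallest valid set.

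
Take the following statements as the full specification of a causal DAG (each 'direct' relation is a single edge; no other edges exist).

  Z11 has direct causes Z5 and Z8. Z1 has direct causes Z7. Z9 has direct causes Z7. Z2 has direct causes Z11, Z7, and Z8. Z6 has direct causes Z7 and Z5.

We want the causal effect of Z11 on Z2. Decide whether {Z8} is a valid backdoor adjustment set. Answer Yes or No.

Backdoor paths from Z11 to Z2 (paths whose first edge points into Z11):
  P1: Z11 <- Z8 -> Z2
  P2: Z11 <- Z5 -> Z6 <- Z7 -> Z2
Condition 1 (no descendant of Z11 in the set): holds — descendants of Z11 are {Z2}; none are in {Z8}.
Condition 2 (every backdoor path blocked by {Z8}):
  P1: blocked at fork node Z8 ∈ conditioning set.
  P2: blocked at collider Z6 (neither it nor any descendant is in the conditioning set).
{Z8} satisfies the backdoor criterion.

Yes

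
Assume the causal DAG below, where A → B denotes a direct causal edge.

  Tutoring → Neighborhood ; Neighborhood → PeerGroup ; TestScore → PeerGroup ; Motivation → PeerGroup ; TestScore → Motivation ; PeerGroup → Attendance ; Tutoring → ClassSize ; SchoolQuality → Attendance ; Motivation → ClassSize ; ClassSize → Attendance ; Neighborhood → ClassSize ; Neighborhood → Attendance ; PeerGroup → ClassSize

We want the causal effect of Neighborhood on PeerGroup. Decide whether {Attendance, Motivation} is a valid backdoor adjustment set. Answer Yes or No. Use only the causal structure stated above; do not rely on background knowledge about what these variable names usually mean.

Backdoor paths from Neighborhood to PeerGroup (paths whose first edge points into Neighborhood):
  P1: Neighborhood <- Tutoring -> ClassSize <- Motivation <- TestScore -> PeerGroup
  P2: Neighborhood <- Tutoring -> ClassSize <- Motivation -> PeerGroup
  P3: Neighborhood <- Tutoring -> ClassSize <- PeerGroup
  P4: Neighborhood <- Tutoring -> ClassSize -> Attendance <- PeerGroup
Condition 1 (no descendant of Neighborhood in the set): FAILS — Attendance is a descendant of Neighborhood.
Condition 2 (every backdoor path blocked by {Attendance, Motivation}):
  P1: blocked at chain node Motivation ∈ conditioning set.
  P2: blocked at fork node Motivation ∈ conditioning set.
  P3: open — collider(s) ClassSize are conditioned on (or have a conditioned descendant) and no non-collider on the path is in the set.
  P4: open — collider(s) Attendance are conditioned on (or have a conditioned descendant) and no non-collider on the path is in the set.
{Attendance, Motivation} does not satisfy the backdoor criterion.

No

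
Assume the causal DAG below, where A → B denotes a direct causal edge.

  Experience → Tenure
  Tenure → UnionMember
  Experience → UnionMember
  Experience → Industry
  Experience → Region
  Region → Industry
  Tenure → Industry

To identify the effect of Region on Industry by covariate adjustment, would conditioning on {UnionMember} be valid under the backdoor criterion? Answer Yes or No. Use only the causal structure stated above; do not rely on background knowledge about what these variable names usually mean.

No

Backdoor paths from Region to Industry (paths whose first edge points into Region):
  P1: Region <- Experience -> Tenure -> Industry
  P2: Region <- Experience -> UnionMember <- Tenure -> Industry
  P3: Region <- Experience -> Industry
Condition 1 (no descendant of Region in the set): holds — descendants of Region are {Industry}; none are in {UnionMember}.
Condition 2 (every backdoor path blocked by {UnionMember}):
  P1: open — no interior node is in the conditioning set.
  P2: open — collider(s) UnionMember are conditioned on (or have a conditioned descendant) and no non-collider on the path is in the set.
  P3: open — no interior node is in the conditioning set.
{UnionMember} does not satisfy the backdoor criterion.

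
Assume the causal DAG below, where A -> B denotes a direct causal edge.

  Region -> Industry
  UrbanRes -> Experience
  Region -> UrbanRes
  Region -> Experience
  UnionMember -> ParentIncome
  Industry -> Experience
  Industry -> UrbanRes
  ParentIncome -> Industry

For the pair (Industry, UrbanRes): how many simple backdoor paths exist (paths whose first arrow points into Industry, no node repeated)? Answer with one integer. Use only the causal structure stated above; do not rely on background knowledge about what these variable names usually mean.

2

A backdoor path from Industry to UrbanRes is any simple undirected path whose first edge points into Industry (i.e. leaves Industry via a parent).
Parents of Industry: {ParentIncome, Region}.
Enumerating:
  P1: Industry <- Region -> UrbanRes
  P2: Industry <- Region -> Experience <- UrbanRes
That exhausts the simple backdoor paths. Count: 2.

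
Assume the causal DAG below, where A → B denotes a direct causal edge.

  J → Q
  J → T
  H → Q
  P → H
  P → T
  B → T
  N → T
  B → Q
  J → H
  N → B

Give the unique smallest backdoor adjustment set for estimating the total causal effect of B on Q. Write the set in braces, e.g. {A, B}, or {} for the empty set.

Variables eligible for adjustment (non-descendants of B, excluding B and Q): {H, J, N, P}.
Backdoor paths from B to Q:
  P1: B <- N -> T <- J -> H -> Q
  P2: B <- N -> T <- J -> Q
  P3: B <- N -> T <- P -> H <- J -> Q
  P4: B <- N -> T <- P -> H -> Q
Each backdoor path contains an unconditioned collider, so every path is already blocked with the empty conditioning set:
  P1: blocked at collider T (neither it nor any descendant is in the conditioning set).
  P2: blocked at collider T (neither it nor any descendant is in the conditioning set).
  P3: blocked at collider T (neither it nor any descendant is in the conditioning set).
  P4: blocked at collider T (neither it nor any descendant is in the conditioning set).
The empty set is therefore the unique smallest valid set.

{}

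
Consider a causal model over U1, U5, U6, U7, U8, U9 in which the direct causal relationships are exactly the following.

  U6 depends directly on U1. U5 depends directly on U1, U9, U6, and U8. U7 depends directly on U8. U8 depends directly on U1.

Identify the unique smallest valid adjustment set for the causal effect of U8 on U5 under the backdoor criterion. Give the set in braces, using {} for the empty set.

{U1}

Variables eligible for adjustment (non-descendants of U8, excluding U8 and U5): {U1, U6, U9}.
Backdoor paths from U8 to U5:
  P1: U8 <- U1 -> U6 -> U5
  P2: U8 <- U1 -> U5
The empty set is not sufficient: P1 (U8 <- U1 -> U6 -> U5) has no collider blocking it and no conditioned non-collider, so it is open.
Try {U1}:
  P1: blocked at fork node U1 ∈ conditioning set.
  P2: blocked at fork node U1 ∈ conditioning set.
{U1} contains no descendant of U8 and blocks every backdoor path.
No other singleton works — e.g. {U9} leaves P1 open — so {U1} is the unique smallest valid adjustment set.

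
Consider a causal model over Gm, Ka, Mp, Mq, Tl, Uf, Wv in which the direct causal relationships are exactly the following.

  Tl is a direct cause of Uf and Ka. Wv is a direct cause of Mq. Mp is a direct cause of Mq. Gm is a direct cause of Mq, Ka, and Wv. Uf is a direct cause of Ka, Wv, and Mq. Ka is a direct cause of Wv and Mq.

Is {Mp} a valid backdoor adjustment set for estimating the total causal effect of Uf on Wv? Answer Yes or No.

No

Backdoor paths from Uf to Wv (paths whose first edge points into Uf):
  P1: Uf <- Tl -> Ka <- Gm -> Wv
  P2: Uf <- Tl -> Ka <- Gm -> Mq <- Wv
  P3: Uf <- Tl -> Ka -> Wv
  P4: Uf <- Tl -> Ka -> Mq <- Gm -> Wv
  P5: Uf <- Tl -> Ka -> Mq <- Wv
Condition 1 (no descendant of Uf in the set): holds — descendants of Uf are {Ka, Mq, Wv}; none are in {Mp}.
Condition 2 (every backdoor path blocked by {Mp}):
  P1: blocked at collider Ka (neither it nor any descendant is in the conditioning set).
  P2: blocked at collider Ka (neither it nor any descendant is in the conditioning set).
  P3: open — no interior node is in the conditioning set.
  P4: blocked at collider Mq (neither it nor any descendant is in the conditioning set).
  P5: blocked at collider Mq (neither it nor any descendant is in the conditioning set).
{Mp} does not satisfy the backdoor criterion.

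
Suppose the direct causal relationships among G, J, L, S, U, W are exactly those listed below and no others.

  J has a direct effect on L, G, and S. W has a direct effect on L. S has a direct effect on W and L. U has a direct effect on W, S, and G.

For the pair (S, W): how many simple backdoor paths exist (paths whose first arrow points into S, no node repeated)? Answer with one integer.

A backdoor path from S to W is any simple undirected path whose first edge points into S (i.e. leaves S via a parent).
Parents of S: {J, U}.
Enumerating:
  P1: S <- U -> W
  P2: S <- U -> G <- J -> L <- W
  P3: S <- J -> G <- U -> W
  P4: S <- J -> L <- W
That exhausts the simple backdoor paths. Count: 4.

4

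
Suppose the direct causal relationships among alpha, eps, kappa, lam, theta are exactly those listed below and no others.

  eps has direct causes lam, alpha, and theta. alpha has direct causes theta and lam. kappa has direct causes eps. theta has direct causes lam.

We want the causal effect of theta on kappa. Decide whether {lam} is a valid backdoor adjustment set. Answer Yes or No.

Yes

Backdoor paths from theta to kappa (paths whose first edge points into theta):
  P1: theta <- lam -> alpha -> eps -> kappa
  P2: theta <- lam -> eps -> kappa
Condition 1 (no descendant of theta in the set): holds — descendants of theta are {alpha, eps, kappa}; none are in {lam}.
Condition 2 (every backdoor path blocked by {lam}):
  P1: blocked at fork node lam ∈ conditioning set.
  P2: blocked at fork node lam ∈ conditioning set.
{lam} satisfies the backdoor criterion.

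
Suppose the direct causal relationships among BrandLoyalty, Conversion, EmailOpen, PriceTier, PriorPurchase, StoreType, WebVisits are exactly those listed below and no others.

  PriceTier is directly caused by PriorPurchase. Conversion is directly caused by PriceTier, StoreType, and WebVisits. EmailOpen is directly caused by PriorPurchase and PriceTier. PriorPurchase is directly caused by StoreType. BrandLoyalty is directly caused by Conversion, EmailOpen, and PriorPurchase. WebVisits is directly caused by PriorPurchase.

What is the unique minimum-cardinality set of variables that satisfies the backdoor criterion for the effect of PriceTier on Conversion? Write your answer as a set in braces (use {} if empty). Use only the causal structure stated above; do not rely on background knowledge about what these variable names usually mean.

Variables eligible for adjustment (non-descendants of PriceTier, excluding PriceTier and Conversion): {PriorPurchase, StoreType, WebVisits}.
Backdoor paths from PriceTier to Conversion:
  P1: PriceTier <- PriorPurchase <- StoreType -> Conversion
  P2: PriceTier <- PriorPurchase -> EmailOpen -> BrandLoyalty <- Conversion
  P3: PriceTier <- PriorPurchase -> WebVisits -> Conversion
  P4: PriceTier <- PriorPurchase -> BrandLoyalty <- Conversion
The empty set is not sufficient: P1 (PriceTier <- PriorPurchase <- StoreType -> Conversion) has no collider blocking it and no conditioned non-collider, so it is open.
Try {PriorPurchase}:
  P1: blocked at chain node PriorPurchase ∈ conditioning set.
  P2: blocked at fork node PriorPurchase ∈ conditioning set.
  P3: blocked at fork node PriorPurchase ∈ conditioning set.
  P4: blocked at fork node PriorPurchase ∈ conditioning set.
{PriorPurchase} contains no descendant of PriceTier and blocks every backdoor path.
No other singleton works — e.g. {StoreType} leaves P3 open — so {PriorPurchase} is the unique smallest valid adjustment set.

{PriorPurchase}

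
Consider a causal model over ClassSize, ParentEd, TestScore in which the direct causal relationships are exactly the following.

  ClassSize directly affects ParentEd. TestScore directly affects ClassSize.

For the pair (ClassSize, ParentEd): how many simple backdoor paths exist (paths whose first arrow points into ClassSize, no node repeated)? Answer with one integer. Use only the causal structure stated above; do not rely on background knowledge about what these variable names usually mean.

A backdoor path from ClassSize to ParentEd is any simple undirected path whose first edge points into ClassSize (i.e. leaves ClassSize via a parent).
Parents of ClassSize: {TestScore}.
No simple path from any parent of ClassSize reaches ParentEd without revisiting ClassSize, so there are no backdoor paths.

0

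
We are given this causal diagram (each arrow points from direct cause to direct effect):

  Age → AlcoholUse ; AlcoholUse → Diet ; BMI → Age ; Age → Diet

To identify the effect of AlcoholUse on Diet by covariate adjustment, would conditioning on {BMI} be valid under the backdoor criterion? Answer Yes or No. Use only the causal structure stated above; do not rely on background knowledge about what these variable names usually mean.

Backdoor paths from AlcoholUse to Diet (paths whose first edge points into AlcoholUse):
  P1: AlcoholUse <- Age -> Diet
Condition 1 (no descendant of AlcoholUse in the set): holds — descendants of AlcoholUse are {Diet}; none are in {BMI}.
Condition 2 (every backdoor path blocked by {BMI}):
  P1: open — no interior node is in the conditioning set.
{BMI} does not satisfy the backdoor criterion.

No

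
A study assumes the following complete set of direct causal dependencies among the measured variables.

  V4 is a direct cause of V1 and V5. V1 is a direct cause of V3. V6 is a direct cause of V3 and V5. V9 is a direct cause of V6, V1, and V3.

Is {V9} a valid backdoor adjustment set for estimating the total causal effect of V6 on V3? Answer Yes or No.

Yes

Backdoor paths from V6 to V3 (paths whose first edge points into V6):
  P1: V6 <- V9 -> V1 -> V3
  P2: V6 <- V9 -> V3
Condition 1 (no descendant of V6 in the set): holds — descendants of V6 are {V3, V5}; none are in {V9}.
Condition 2 (every backdoor path blocked by {V9}):
  P1: blocked at fork node V9 ∈ conditioning set.
  P2: blocked at fork node V9 ∈ conditioning set.
{V9} satisfies the backdoor criterion.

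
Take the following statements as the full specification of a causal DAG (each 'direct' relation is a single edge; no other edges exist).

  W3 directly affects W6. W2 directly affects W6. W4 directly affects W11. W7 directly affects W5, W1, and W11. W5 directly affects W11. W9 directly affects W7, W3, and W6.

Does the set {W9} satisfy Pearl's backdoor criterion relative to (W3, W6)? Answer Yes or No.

Yes

Backdoor paths from W3 to W6 (paths whose first edge points into W3):
  P1: W3 <- W9 -> W6
Condition 1 (no descendant of W3 in the set): holds — descendants of W3 are {W6}; none are in {W9}.
Condition 2 (every backdoor path blocked by {W9}):
  P1: blocked at fork node W9 ∈ conditioning set.
{W9} satisfies the backdoor criterion.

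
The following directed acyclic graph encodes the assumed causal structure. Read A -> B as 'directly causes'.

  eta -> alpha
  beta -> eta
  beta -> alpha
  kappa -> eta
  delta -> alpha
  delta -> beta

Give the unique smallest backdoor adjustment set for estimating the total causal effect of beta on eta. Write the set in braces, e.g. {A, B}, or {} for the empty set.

Variables eligible for adjustment (non-descendants of beta, excluding beta and eta): {delta, kappa}.
Backdoor paths from beta to eta:
  P1: beta <- delta -> alpha <- eta
Each backdoor path contains an unconditioned collider, so every path is already blocked with the empty conditioning set:
  P1: blocked at collider alpha (neither it nor any descendant is in the conditioning set).
The empty set is therefore the unique smallest valid set.

{}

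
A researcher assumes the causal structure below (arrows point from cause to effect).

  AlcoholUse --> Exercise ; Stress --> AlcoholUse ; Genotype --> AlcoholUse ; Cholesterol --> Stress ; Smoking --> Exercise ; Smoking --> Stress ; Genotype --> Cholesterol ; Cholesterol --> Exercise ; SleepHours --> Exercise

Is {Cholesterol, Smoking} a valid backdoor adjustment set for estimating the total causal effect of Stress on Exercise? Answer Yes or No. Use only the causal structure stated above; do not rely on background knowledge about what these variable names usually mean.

Backdoor paths from Stress to Exercise (paths whose first edge points into Stress):
  P1: Stress <- Smoking -> Exercise
  P2: Stress <- Cholesterol <- Genotype -> AlcoholUse -> Exercise
  P3: Stress <- Cholesterol -> Exercise
Condition 1 (no descendant of Stress in the set): holds — descendants of Stress are {AlcoholUse, Exercise}; none are in {Cholesterol, Smoking}.
Condition 2 (every backdoor path blocked by {Cholesterol, Smoking}):
  P1: blocked at fork node Smoking ∈ conditioning set.
  P2: blocked at chain node Cholesterol ∈ conditioning set.
  P3: blocked at fork node Cholesterol ∈ conditioning set.
{Cholesterol, Smoking} satisfies the backdoor criterion.

Yes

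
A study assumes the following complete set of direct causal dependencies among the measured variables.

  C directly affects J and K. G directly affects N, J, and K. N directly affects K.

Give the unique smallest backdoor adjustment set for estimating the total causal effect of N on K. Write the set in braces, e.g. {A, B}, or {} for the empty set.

Variables eligible for adjustment (non-descendants of N, excluding N and K): {C, G, J}.
Backdoor paths from N to K:
  P1: N <- G -> J <- C -> K
  P2: N <- G -> K
The empty set is not sufficient: P2 (N <- G -> K) has no collider blocking it and no conditioned non-collider, so it is open.
Try {G}:
  P1: blocked at fork node G ∈ conditioning set.
  P2: blocked at fork node G ∈ conditioning set.
{G} contains no descendant of N and blocks every backdoor path.
No other singleton works — e.g. {C} leaves P2 open — so {G} is the unique smallest valid adjustment set.

{G}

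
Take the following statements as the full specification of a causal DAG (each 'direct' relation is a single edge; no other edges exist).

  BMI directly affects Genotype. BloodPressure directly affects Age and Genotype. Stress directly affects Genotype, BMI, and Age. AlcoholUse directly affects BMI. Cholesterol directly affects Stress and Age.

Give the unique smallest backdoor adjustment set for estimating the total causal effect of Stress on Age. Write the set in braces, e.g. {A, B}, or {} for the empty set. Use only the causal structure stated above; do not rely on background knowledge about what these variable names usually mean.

{Cholesterol}

Variables eligible for adjustment (non-descendants of Stress, excluding Stress and Age): {AlcoholUse, BloodPressure, Cholesterol}.
Backdoor paths from Stress to Age:
  P1: Stress <- Cholesterol -> Age
The empty set is not sufficient: P1 (Stress <- Cholesterol -> Age) has no collider blocking it and no conditioned non-collider, so it is open.
Try {Cholesterol}:
  P1: blocked at fork node Cholesterol ∈ conditioning set.
{Cholesterol} contains no descendant of Stress and blocks every backdoor path.
No other singleton works — e.g. {BloodPressure} leaves P1 open — so {Cholesterol} is the unique smallest valid adjustment set.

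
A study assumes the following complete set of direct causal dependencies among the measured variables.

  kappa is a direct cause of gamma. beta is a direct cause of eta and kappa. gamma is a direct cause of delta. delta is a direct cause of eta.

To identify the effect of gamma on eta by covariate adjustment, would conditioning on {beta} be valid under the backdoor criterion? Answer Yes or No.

Yes

Backdoor paths from gamma to eta (paths whose first edge points into gamma):
  P1: gamma <- kappa <- beta -> eta
Condition 1 (no descendant of gamma in the set): holds — descendants of gamma are {delta, eta}; none are in {beta}.
Condition 2 (every backdoor path blocked by {beta}):
  P1: blocked at fork node beta ∈ conditioning set.
{beta} satisfies the backdoor criterion.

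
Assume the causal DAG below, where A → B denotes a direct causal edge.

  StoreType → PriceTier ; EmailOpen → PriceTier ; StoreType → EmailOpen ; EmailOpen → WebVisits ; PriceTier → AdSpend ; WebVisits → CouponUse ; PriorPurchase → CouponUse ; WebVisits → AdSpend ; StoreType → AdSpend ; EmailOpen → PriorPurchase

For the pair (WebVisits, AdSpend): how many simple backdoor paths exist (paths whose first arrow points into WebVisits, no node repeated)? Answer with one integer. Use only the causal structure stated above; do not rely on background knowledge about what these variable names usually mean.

A backdoor path from WebVisits to AdSpend is any simple undirected path whose first edge points into WebVisits (i.e. leaves WebVisits via a parent).
Parents of WebVisits: {EmailOpen}.
Enumerating:
  P1: WebVisits <- EmailOpen <- StoreType -> PriceTier -> AdSpend
  P2: WebVisits <- EmailOpen <- StoreType -> AdSpend
  P3: WebVisits <- EmailOpen -> PriceTier <- StoreType -> AdSpend
  P4: WebVisits <- EmailOpen -> PriceTier -> AdSpend
That exhausts the simple backdoor paths. Count: 4.

4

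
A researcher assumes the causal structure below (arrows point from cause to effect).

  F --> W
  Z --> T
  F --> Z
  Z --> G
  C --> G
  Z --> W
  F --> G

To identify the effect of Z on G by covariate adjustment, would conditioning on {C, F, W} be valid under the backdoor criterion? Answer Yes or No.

Backdoor paths from Z to G (paths whose first edge points into Z):
  P1: Z <- F -> G
Condition 1 (no descendant of Z in the set): FAILS — W is a descendant of Z.
Condition 2 (every backdoor path blocked by {C, F, W}):
  P1: blocked at fork node F ∈ conditioning set.
{C, F, W} does not satisfy the backdoor criterion.

No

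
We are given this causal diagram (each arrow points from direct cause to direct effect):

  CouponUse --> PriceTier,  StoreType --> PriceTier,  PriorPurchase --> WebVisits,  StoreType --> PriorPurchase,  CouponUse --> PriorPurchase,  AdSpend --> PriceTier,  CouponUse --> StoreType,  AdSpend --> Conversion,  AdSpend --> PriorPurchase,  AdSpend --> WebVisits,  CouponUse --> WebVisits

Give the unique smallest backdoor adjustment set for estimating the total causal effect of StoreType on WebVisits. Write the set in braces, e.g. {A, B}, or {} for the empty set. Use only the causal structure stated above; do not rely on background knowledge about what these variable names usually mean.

{CouponUse}

Variables eligible for adjustment (non-descendants of StoreType, excluding StoreType and WebVisits): {AdSpend, Conversion, CouponUse}.
Backdoor paths from StoreType to WebVisits:
  P1: StoreType <- CouponUse -> PriorPurchase <- AdSpend -> WebVisits
  P2: StoreType <- CouponUse -> PriorPurchase -> WebVisits
  P3: StoreType <- CouponUse -> PriceTier <- AdSpend -> PriorPurchase -> WebVisits
  P4: StoreType <- CouponUse -> PriceTier <- AdSpend -> WebVisits
  P5: StoreType <- CouponUse -> WebVisits
The empty set is not sufficient: P2 (StoreType <- CouponUse -> PriorPurchase -> WebVisits) has no collider blocking it and no conditioned non-collider, so it is open.
Try {CouponUse}:
  P1: blocked at fork node CouponUse ∈ conditioning set.
  P2: blocked at fork node CouponUse ∈ conditioning set.
  P3: blocked at fork node CouponUse ∈ conditioning set.
  P4: blocked at fork node CouponUse ∈ conditioning set.
  P5: blocked at fork node CouponUse ∈ conditioning set.
{CouponUse} contains no descendant of StoreType and blocks every backdoor path.
No other singleton works — e.g. {AdSpend} leaves P2 open — so {CouponUse} is the unique smallest valid adjustment set.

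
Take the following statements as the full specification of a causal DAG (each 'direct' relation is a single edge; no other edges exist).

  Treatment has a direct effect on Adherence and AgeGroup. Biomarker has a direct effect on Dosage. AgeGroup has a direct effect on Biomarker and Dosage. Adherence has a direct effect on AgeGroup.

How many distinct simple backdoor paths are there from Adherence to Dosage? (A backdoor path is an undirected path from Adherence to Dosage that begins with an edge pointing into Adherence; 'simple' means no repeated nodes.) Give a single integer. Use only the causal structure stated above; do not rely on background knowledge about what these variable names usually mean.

2

A backdoor path from Adherence to Dosage is any simple undirected path whose first edge points into Adherence (i.e. leaves Adherence via a parent).
Parents of Adherence: {Treatment}.
Enumerating:
  P1: Adherence <- Treatment -> AgeGroup -> Biomarker -> Dosage
  P2: Adherence <- Treatment -> AgeGroup -> Dosage
That exhausts the simple backdoor paths. Count: 2.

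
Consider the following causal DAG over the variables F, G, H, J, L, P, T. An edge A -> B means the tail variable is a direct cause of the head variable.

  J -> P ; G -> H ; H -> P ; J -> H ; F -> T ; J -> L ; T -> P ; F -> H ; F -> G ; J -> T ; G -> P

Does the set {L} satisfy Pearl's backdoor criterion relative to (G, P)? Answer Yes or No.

No

Backdoor paths from G to P (paths whose first edge points into G):
  P1: G <- F -> H <- J -> T -> P
  P2: G <- F -> H <- J -> P
  P3: G <- F -> H -> P
  P4: G <- F -> T <- J -> H -> P
  P5: G <- F -> T <- J -> P
  P6: G <- F -> T -> P
Condition 1 (no descendant of G in the set): holds — descendants of G are {H, P}; none are in {L}.
Condition 2 (every backdoor path blocked by {L}):
  P1: blocked at collider H (neither it nor any descendant is in the conditioning set).
  P2: blocked at collider H (neither it nor any descendant is in the conditioning set).
  P3: open — no interior node is in the conditioning set.
  P4: blocked at collider T (neither it nor any descendant is in the conditioning set).
  P5: blocked at collider T (neither it nor any descendant is in the conditioning set).
  P6: open — no interior node is in the conditioning set.
{L} does not satisfy the backdoor criterion.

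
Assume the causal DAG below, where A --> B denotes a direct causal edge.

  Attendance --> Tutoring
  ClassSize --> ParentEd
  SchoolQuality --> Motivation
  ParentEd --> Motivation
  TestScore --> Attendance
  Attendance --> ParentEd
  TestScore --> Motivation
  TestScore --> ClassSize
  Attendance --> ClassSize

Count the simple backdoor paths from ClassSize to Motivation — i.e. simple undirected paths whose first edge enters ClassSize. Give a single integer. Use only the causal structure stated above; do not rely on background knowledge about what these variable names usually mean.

4

A backdoor path from ClassSize to Motivation is any simple undirected path whose first edge points into ClassSize (i.e. leaves ClassSize via a parent).
Parents of ClassSize: {Attendance, TestScore}.
Enumerating:
  P1: ClassSize <- TestScore -> Attendance -> ParentEd -> Motivation
  P2: ClassSize <- TestScore -> Motivation
  P3: ClassSize <- Attendance <- TestScore -> Motivation
  P4: ClassSize <- Attendance -> ParentEd -> Motivation
That exhausts the simple backdoor paths. Count: 4.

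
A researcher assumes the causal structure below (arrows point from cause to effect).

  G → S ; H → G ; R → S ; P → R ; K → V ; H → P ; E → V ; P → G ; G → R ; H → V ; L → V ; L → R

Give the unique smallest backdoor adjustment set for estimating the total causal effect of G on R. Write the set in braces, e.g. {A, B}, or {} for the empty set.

{P}

Variables eligible for adjustment (non-descendants of G, excluding G and R): {E, H, K, L, P, V}.
Backdoor paths from G to R:
  P1: G <- H -> P -> R
  P2: G <- H -> V <- L -> R
  P3: G <- P <- H -> V <- L -> R
  P4: G <- P -> R
The empty set is not sufficient: P1 (G <- H -> P -> R) has no collider blocking it and no conditioned non-collider, so it is open.
Try {P}:
  P1: blocked at chain node P ∈ conditioning set.
  P2: blocked at collider V (neither it nor any descendant is in the conditioning set).
  P3: blocked at chain node P ∈ conditioning set.
  P4: blocked at fork node P ∈ conditioning set.
{P} contains no descendant of G and blocks every backdoor path.
No other singleton works — e.g. {K} leaves P1 open — so {P} is the unique smallest valid adjustment set.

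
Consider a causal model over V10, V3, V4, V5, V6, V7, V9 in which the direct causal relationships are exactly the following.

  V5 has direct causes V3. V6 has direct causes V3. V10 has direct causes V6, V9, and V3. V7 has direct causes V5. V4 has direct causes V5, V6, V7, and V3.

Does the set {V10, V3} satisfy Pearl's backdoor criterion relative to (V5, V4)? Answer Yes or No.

Yes

Backdoor paths from V5 to V4 (paths whose first edge points into V5):
  P1: V5 <- V3 -> V6 -> V4
  P2: V5 <- V3 -> V10 <- V6 -> V4
  P3: V5 <- V3 -> V4
Condition 1 (no descendant of V5 in the set): holds — descendants of V5 are {V4, V7}; none are in {V10, V3}.
Condition 2 (every backdoor path blocked by {V10, V3}):
  P1: blocked at fork node V3 ∈ conditioning set.
  P2: blocked at fork node V3 ∈ conditioning set.
  P3: blocked at fork node V3 ∈ conditioning set.
{V10, V3} satisfies the backdoor criterion.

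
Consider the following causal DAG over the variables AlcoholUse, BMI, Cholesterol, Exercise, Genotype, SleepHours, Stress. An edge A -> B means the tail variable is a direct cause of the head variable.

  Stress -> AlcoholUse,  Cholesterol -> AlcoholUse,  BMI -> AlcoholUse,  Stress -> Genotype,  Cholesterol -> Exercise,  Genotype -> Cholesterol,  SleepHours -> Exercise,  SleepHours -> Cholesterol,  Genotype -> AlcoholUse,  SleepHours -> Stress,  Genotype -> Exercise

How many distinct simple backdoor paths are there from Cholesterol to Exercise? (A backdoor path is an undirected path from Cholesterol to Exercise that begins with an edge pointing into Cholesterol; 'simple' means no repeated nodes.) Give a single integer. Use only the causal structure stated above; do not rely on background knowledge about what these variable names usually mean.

A backdoor path from Cholesterol to Exercise is any simple undirected path whose first edge points into Cholesterol (i.e. leaves Cholesterol via a parent).
Parents of Cholesterol: {Genotype, SleepHours}.
Enumerating:
  P1: Cholesterol <- SleepHours -> Stress -> Genotype -> Exercise
  P2: Cholesterol <- SleepHours -> Stress -> AlcoholUse <- Genotype -> Exercise
  P3: Cholesterol <- SleepHours -> Exercise
  P4: Cholesterol <- Genotype <- Stress <- SleepHours -> Exercise
  P5: Cholesterol <- Genotype -> AlcoholUse <- Stress <- SleepHours -> Exercise
  P6: Cholesterol <- Genotype -> Exercise
That exhausts the simple backdoor paths. Count: 6.

6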